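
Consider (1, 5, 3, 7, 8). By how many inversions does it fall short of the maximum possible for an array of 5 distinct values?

9 inversions short

Maximum inversions for 5 distinct elements is C(5, 2) = 5·4/2 = 10.
Current inversions — for each element, count later smaller elements:
1: 0
5: 1
3: 0
7: 0
8: 0
Current total: 0 + 1 + 0 + 0 + 0 = 1
Shortfall: 10 − 1 = 9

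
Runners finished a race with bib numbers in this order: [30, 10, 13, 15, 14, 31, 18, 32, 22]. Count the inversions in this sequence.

10 inversions

Element-by-element contributions:
30 → 10, 13, 15, 14, 18, 22 → 6
10 → none → 0
13 → none → 0
15 → 14 → 1
14 → none → 0
31 → 18, 22 → 2
18 → none → 0
32 → 22 → 1
22 → none → 0
Sum: 6 + 0 + 0 + 1 + 0 + 2 + 0 + 1 + 0 = 10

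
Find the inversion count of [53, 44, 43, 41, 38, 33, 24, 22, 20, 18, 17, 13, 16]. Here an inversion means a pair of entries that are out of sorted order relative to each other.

Element-by-element contributions:
53 → 44, 43, 41, 38, 33, 24, 22, 20, 18, 17, 13, 16 → 12
44 → 43, 41, 38, 33, 24, 22, 20, 18, 17, 13, 16 → 11
43 → 41, 38, 33, 24, 22, 20, 18, 17, 13, 16 → 10
41 → 38, 33, 24, 22, 20, 18, 17, 13, 16 → 9
38 → 33, 24, 22, 20, 18, 17, 13, 16 → 8
33 → 24, 22, 20, 18, 17, 13, 16 → 7
24 → 22, 20, 18, 17, 13, 16 → 6
22 → 20, 18, 17, 13, 16 → 5
20 → 18, 17, 13, 16 → 4
18 → 17, 13, 16 → 3
17 → 13, 16 → 2
13 → none → 0
16 → none → 0
Sum: 12 + 11 + 10 + 9 + 8 + 7 + 6 + 5 + 4 + 3 + 2 + 0 + 0 = 77

77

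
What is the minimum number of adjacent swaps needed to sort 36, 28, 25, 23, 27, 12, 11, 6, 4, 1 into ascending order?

The minimum number of adjacent swaps to sort an array equals its inversion count, since every such swap removes exactly one inversion.
Count inversions — for each element, later elements that are smaller:
36: 28, 25, 23, 27, 12, 11, 6, 4, 1 → 9
28: 25, 23, 27, 12, 11, 6, 4, 1 → 8
25: 23, 12, 11, 6, 4, 1 → 6
23: 12, 11, 6, 4, 1 → 5
27: 12, 11, 6, 4, 1 → 5
12: 11, 6, 4, 1 → 4
11: 6, 4, 1 → 3
6: 4, 1 → 2
4: 1 → 1
1: none → 0
Total inversions: 9 + 8 + 6 + 5 + 5 + 4 + 3 + 2 + 1 + 0 = 43

43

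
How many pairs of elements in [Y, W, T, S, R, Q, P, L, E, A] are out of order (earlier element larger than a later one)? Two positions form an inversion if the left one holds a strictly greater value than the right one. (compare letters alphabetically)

45 inversions

Count, for each position, how many later elements it exceeds:
Y → W, T, S, R, Q, P, L, E, A → 9
W → T, S, R, Q, P, L, E, A → 8
T → S, R, Q, P, L, E, A → 7
S → R, Q, P, L, E, A → 6
R → Q, P, L, E, A → 5
Q → P, L, E, A → 4
P → L, E, A → 3
L → E, A → 2
E → A → 1
A → none → 0
Sum: 9 + 8 + 7 + 6 + 5 + 4 + 3 + 2 + 1 + 0 = 45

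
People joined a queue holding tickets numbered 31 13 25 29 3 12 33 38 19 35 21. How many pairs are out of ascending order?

23

Sweep left to right; for each value list the smaller values that follow it:
31: 7
13: 2
25: 4
29: 4
3: 0
12: 0
33: 2
38: 3
19: 0
35: 1
21: 0
Sum: 7 + 2 + 4 + 4 + 0 + 0 + 2 + 3 + 0 + 1 + 0 = 23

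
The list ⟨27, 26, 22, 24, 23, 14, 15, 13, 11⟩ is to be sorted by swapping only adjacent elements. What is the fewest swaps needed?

33 swaps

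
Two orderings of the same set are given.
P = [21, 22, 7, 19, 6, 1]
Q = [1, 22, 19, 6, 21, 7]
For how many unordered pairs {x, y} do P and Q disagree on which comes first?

Assign each item its position (1..6) in the first ordering, then rewrite the second ordering as that position sequence:
positions: 21→1, 22→2, 7→3, 19→4, 6→5, 1→6
second ordering as positions: [6, 2, 4, 5, 1, 3]
Discordant pairs = inversions in this position sequence.
6: 2, 4, 5, 1, 3 → 5
2: 1 → 1
4: 1, 3 → 2
5: 1, 3 → 2
1: 0
3: 0
Total: 5 + 1 + 2 + 2 + 0 + 0 = 10

10 disagreeing pairs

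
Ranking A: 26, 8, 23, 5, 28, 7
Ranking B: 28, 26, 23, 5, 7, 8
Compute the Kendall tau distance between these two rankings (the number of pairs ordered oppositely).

Assign each item its position (1..6) in the first ordering, then rewrite the second ordering as that position sequence:
positions: 26→1, 8→2, 23→3, 5→4, 28→5, 7→6
second ordering as positions: [5, 1, 3, 4, 6, 2]
Discordant pairs = inversions in this position sequence.
5: 1, 3, 4, 2 → 4
1: 0
3: 2 → 1
4: 2 → 1
6: 2 → 1
2: 0
Total: 4 + 0 + 1 + 1 + 1 + 0 = 7

7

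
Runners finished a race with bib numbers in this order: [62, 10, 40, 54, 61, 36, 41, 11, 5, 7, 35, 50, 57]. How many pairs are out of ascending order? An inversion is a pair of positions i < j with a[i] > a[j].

Count, for each position, how many later elements it exceeds:
62: 12
10: 2
40: 5
54: 7
61: 8
36: 4
41: 4
11: 2
5: 0
7: 0
35: 0
50: 0
57: 0
Sum: 12 + 2 + 5 + 7 + 8 + 4 + 4 + 2 + 0 + 0 + 0 + 0 + 0 = 44

44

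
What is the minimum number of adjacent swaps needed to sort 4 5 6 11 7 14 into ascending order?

There is 1 adjacent swap.

Each adjacent swap fixes exactly one inversion, so the minimum swap count equals the number of inversions.
Count inversions — for each element, later elements that are smaller:
4: none → 0
5: none → 0
6: none → 0
11: 7 → 1
7: none → 0
14: none → 0
Total inversions: 0 + 0 + 0 + 1 + 0 + 0 = 1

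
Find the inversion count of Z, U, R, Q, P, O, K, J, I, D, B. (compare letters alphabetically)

55

For each element, count later entries that are smaller:
Z: 10
U: 9
R: 8
Q: 7
P: 6
O: 5
K: 4
J: 3
I: 2
D: 1
B: 0
Sum: 10 + 9 + 8 + 7 + 6 + 5 + 4 + 3 + 2 + 1 + 0 = 55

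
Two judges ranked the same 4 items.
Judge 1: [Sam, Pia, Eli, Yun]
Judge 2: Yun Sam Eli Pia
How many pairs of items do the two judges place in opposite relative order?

Assign each item its position (1..4) in the first ordering, then rewrite the second ordering as that position sequence:
positions: Sam→1, Pia→2, Eli→3, Yun→4
second ordering as positions: [4, 1, 3, 2]
Discordant pairs = inversions in this position sequence.
4: 1, 3, 2 → 3
1: 0
3: 2 → 1
2: 0
Total: 3 + 0 + 1 + 0 = 4

There are 4 discordant pairs.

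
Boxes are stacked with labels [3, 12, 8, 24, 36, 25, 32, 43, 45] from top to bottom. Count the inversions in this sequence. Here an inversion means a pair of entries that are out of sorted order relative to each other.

3 inversions

Count, for each position, how many later elements it exceeds:
3 → none → 0
12 → 8 → 1
8 → none → 0
24 → none → 0
36 → 25, 32 → 2
25 → none → 0
32 → none → 0
43 → none → 0
45 → none → 0
Sum: 0 + 1 + 0 + 0 + 2 + 0 + 0 + 0 + 0 = 3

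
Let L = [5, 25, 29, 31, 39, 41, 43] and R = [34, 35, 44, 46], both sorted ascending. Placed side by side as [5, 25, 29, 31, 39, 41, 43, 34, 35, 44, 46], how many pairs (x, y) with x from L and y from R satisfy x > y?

6

Count, for every r in R, how many entries of L exceed r:
r = 34: 39, 41, 43 → 3
r = 35: 39, 41, 43 → 3
r = 44: none → 0
r = 46: none → 0
Cross-inversions: 3 + 3 + 0 + 0 = 6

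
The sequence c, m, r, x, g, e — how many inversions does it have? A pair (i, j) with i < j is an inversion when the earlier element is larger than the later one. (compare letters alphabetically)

Out-of-order index pairs (0-indexed):
(1,4): m > g
(1,5): m > e
(2,4): r > g
(2,5): r > e
(3,4): x > g
(3,5): x > e
(4,5): g > e
That's 7 pairs.

7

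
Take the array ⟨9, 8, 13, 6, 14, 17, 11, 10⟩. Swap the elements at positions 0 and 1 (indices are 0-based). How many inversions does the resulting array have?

10 inversions

Positions 0 and 1 hold 9 and 8; after swapping, the array is [8, 9, 13, 6, 14, 17, 11, 10].
Count, for each position, how many later elements it exceeds:
8: 1
9: 1
13: 3
6: 0
14: 2
17: 2
11: 1
10: 0
Sum: 1 + 1 + 3 + 0 + 2 + 2 + 1 + 0 = 10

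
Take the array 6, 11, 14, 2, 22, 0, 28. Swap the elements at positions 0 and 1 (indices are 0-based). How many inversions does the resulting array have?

9

Positions 0 and 1 hold 6 and 11; after swapping, the array is [11, 6, 14, 2, 22, 0, 28].
Sweep left to right; for each value list the smaller values that follow it:
11 → 6, 2, 0 → 3
6 → 2, 0 → 2
14 → 2, 0 → 2
2 → 0 → 1
22 → 0 → 1
0 → none → 0
28 → none → 0
Sum: 3 + 2 + 2 + 1 + 1 + 0 + 0 = 9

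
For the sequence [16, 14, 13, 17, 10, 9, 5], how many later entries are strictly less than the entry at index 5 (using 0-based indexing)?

The element at index 5 is 9.
Elements after it: 5
Those smaller than 9: 5

1 such element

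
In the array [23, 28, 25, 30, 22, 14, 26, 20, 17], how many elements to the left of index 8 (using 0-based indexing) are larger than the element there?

7 such elements

The element at index 8 is 17.
Elements before it: 23, 28, 25, 30, 22, 14, 26, 20
Those larger than 17: 23, 28, 25, 30, 22, 26, 20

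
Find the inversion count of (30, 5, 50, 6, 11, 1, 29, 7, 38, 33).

Count, for each position, how many later elements it exceeds:
30 → 5, 6, 11, 1, 29, 7 → 6
5 → 1 → 1
50 → 6, 11, 1, 29, 7, 38, 33 → 7
6 → 1 → 1
11 → 1, 7 → 2
1 → none → 0
29 → 7 → 1
7 → none → 0
38 → 33 → 1
33 → none → 0
Sum: 6 + 1 + 7 + 1 + 2 + 0 + 1 + 0 + 1 + 0 = 19

19 out-of-order pairs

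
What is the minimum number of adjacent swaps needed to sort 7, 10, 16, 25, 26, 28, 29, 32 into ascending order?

0 swaps

Each adjacent swap fixes exactly one inversion, so the minimum swap count equals the number of inversions.
Count inversions — for each element, later elements that are smaller:
7: none → 0
10: none → 0
16: none → 0
25: none → 0
26: none → 0
28: none → 0
29: none → 0
32: none → 0
Total inversions: 0 + 0 + 0 + 0 + 0 + 0 + 0 + 0 = 0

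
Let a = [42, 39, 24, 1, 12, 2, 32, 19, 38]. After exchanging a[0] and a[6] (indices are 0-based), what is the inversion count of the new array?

18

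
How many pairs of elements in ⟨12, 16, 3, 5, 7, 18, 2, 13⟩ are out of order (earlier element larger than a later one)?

14 inversions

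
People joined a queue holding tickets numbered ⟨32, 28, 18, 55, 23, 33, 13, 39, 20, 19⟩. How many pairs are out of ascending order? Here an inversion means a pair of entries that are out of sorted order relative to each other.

There are 27 out-of-order pairs.

For each element, count later entries that are smaller:
32 → 28, 18, 23, 13, 20, 19 → 6
28 → 18, 23, 13, 20, 19 → 5
18 → 13 → 1
55 → 23, 33, 13, 39, 20, 19 → 6
23 → 13, 20, 19 → 3
33 → 13, 20, 19 → 3
13 → none → 0
39 → 20, 19 → 2
20 → 19 → 1
19 → none → 0
Sum: 6 + 5 + 1 + 6 + 3 + 3 + 0 + 2 + 1 + 0 = 27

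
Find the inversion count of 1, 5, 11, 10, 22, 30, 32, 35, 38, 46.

1

Count, for each position, how many later elements it exceeds:
1: 0
5: 0
11: 1
10: 0
22: 0
30: 0
32: 0
35: 0
38: 0
46: 0
Sum: 0 + 0 + 1 + 0 + 0 + 0 + 0 + 0 + 0 + 0 = 1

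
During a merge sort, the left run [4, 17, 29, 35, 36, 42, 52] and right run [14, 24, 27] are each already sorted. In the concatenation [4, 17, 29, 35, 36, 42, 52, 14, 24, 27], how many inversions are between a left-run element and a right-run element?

There are 16 split inversions.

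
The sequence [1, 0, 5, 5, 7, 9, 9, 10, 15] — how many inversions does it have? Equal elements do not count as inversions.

1

Count, for each position, how many later elements it exceeds:
1 → 0 → 1
0 → none → 0
5 → none → 0
5 → none → 0
7 → none → 0
9 → none → 0
9 → none → 0
10 → none → 0
15 → none → 0
Sum: 1 + 0 + 0 + 0 + 0 + 0 + 0 + 0 + 0 = 1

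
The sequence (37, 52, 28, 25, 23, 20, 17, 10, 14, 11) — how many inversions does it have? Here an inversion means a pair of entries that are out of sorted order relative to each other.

42

Element-by-element contributions:
37: 8
52: 8
28: 7
25: 6
23: 5
20: 4
17: 3
10: 0
14: 1
11: 0
Sum: 8 + 8 + 7 + 6 + 5 + 4 + 3 + 0 + 1 + 0 = 42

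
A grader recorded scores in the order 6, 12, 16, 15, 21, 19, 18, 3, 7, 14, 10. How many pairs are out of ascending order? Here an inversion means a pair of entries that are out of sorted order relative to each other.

Count, for each position, how many later elements it exceeds:
6 → 3 → 1
12 → 3, 7, 10 → 3
16 → 15, 3, 7, 14, 10 → 5
15 → 3, 7, 14, 10 → 4
21 → 19, 18, 3, 7, 14, 10 → 6
19 → 18, 3, 7, 14, 10 → 5
18 → 3, 7, 14, 10 → 4
3 → none → 0
7 → none → 0
14 → 10 → 1
10 → none → 0
Sum: 1 + 3 + 5 + 4 + 6 + 5 + 4 + 0 + 0 + 1 + 0 = 29

29 out-of-order pairs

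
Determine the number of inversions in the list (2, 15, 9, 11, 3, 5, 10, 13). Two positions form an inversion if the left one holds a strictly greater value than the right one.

Count, for each position, how many later elements it exceeds:
2: 0
15: 6
9: 2
11: 3
3: 0
5: 0
10: 0
13: 0
Sum: 0 + 6 + 2 + 3 + 0 + 0 + 0 + 0 = 11

11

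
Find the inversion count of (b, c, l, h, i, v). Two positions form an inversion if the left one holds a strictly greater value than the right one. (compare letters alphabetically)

Out-of-order index pairs (1-indexed):
(3,4): l > h
(3,5): l > i
That's 2 pairs.

2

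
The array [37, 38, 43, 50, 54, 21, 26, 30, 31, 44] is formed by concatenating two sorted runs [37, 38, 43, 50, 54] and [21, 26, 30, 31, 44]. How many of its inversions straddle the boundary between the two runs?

22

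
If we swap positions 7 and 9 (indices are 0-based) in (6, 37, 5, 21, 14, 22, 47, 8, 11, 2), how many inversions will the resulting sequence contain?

Inversions: 24

Positions 7 and 9 hold 8 and 2; after swapping, the array is [6, 37, 5, 21, 14, 22, 47, 2, 11, 8].
Element-by-element contributions:
6 → 5, 2 → 2
37 → 5, 21, 14, 22, 2, 11, 8 → 7
5 → 2 → 1
21 → 14, 2, 11, 8 → 4
14 → 2, 11, 8 → 3
22 → 2, 11, 8 → 3
47 → 2, 11, 8 → 3
2 → none → 0
11 → 8 → 1
8 → none → 0
Sum: 2 + 7 + 1 + 4 + 3 + 3 + 3 + 0 + 1 + 0 = 24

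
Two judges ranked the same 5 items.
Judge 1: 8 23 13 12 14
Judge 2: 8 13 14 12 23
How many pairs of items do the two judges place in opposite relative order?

4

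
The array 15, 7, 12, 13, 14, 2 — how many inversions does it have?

9 out-of-order pairs

Inversion pairs (indices are 1-based):
(1,2): 15 > 7
(1,3): 15 > 12
(1,4): 15 > 13
(1,5): 15 > 14
(1,6): 15 > 2
(2,6): 7 > 2
(3,6): 12 > 2
(4,6): 13 > 2
(5,6): 14 > 2
That's 9 pairs.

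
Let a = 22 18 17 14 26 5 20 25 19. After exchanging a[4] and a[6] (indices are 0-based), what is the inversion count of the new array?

17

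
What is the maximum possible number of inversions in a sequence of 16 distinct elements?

Inversions: 120

A reversed (strictly descending) arrangement makes every pair an inversion, giving C(16, 2) inversions.
C(16, 2) = 16·15/2 = 120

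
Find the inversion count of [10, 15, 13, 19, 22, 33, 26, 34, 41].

2

Element-by-element contributions:
10: 0
15: 1
13: 0
19: 0
22: 0
33: 1
26: 0
34: 0
41: 0
Sum: 0 + 1 + 0 + 0 + 0 + 1 + 0 + 0 + 0 = 2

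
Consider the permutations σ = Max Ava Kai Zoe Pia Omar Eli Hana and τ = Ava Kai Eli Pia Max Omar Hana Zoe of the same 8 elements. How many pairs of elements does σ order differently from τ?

10 discordant pairs

Assign each item its position (1..8) in the first ordering, then rewrite the second ordering as that position sequence:
positions: Max→1, Ava→2, Kai→3, Zoe→4, Pia→5, Omar→6, Eli→7, Hana→8
second ordering as positions: [2, 3, 7, 5, 1, 6, 8, 4]
Discordant pairs = inversions in this position sequence.
2: 1 → 1
3: 1 → 1
7: 5, 1, 6, 4 → 4
5: 1, 4 → 2
1: 0
6: 4 → 1
8: 4 → 1
4: 0
Total: 1 + 1 + 4 + 2 + 0 + 1 + 1 + 0 = 10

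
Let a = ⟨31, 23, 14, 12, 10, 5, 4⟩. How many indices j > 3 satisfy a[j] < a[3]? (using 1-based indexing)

4 such elements

The element at index 3 is 14.
Elements after it: 12, 10, 5, 4
Those smaller than 14: 12, 10, 5, 4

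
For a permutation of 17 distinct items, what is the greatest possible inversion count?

136 inversions

A reversed (strictly descending) arrangement makes every pair an inversion, giving C(17, 2) inversions.
C(17, 2) = 17·16/2 = 136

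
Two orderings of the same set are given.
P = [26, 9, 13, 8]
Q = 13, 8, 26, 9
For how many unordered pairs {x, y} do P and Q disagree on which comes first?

There are 4 disagreeing pairs.

Assign each item its position (1..4) in the first ordering, then rewrite the second ordering as that position sequence:
positions: 26→1, 9→2, 13→3, 8→4
second ordering as positions: [3, 4, 1, 2]
Discordant pairs = inversions in this position sequence.
3: 1, 2 → 2
4: 1, 2 → 2
1: 0
2: 0
Total: 2 + 2 + 0 + 0 = 4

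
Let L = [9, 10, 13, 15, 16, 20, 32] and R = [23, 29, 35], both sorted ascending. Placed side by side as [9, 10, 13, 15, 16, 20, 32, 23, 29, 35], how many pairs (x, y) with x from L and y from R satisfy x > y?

For each element r of the right run, count left-run elements greater than r:
r = 23: 32 → 1
r = 29: 32 → 1
r = 35: none → 0
Cross-inversions: 1 + 1 + 0 = 2

2 split inversions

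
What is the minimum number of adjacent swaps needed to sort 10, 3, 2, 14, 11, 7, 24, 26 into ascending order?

The minimum number of adjacent swaps to sort an array equals its inversion count, since every such swap removes exactly one inversion.
Count inversions — for each element, later elements that are smaller:
10: 3, 2, 7 → 3
3: 2 → 1
2: none → 0
14: 11, 7 → 2
11: 7 → 1
7: none → 0
24: none → 0
26: none → 0
Total inversions: 3 + 1 + 0 + 2 + 1 + 0 + 0 + 0 = 7

Adjacent swaps: 7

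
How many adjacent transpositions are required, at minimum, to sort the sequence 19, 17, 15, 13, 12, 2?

Swaps: 15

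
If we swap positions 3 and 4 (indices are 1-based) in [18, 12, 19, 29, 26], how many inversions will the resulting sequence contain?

Positions 3 and 4 hold 19 and 29; after swapping, the array is [18, 12, 29, 19, 26].
For each element, count later entries that are smaller:
18: 1
12: 0
29: 2
19: 0
26: 0
Sum: 1 + 0 + 2 + 0 + 0 = 3

3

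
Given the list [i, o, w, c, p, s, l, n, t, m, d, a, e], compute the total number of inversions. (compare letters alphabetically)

For each element, count later entries that are smaller:
i → c, d, a, e → 4
o → c, l, n, m, d, a, e → 7
w → c, p, s, l, n, t, m, d, a, e → 10
c → a → 1
p → l, n, m, d, a, e → 6
s → l, n, m, d, a, e → 6
l → d, a, e → 3
n → m, d, a, e → 4
t → m, d, a, e → 4
m → d, a, e → 3
d → a → 1
a → none → 0
e → none → 0
Sum: 4 + 7 + 10 + 1 + 6 + 6 + 3 + 4 + 4 + 3 + 1 + 0 + 0 = 49

49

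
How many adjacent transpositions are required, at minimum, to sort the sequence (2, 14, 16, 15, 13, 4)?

8 adjacent swaps

Each adjacent swap fixes exactly one inversion, so the minimum swap count equals the number of inversions.
Count inversions — for each element, later elements that are smaller:
2: none → 0
14: 13, 4 → 2
16: 15, 13, 4 → 3
15: 13, 4 → 2
13: 4 → 1
4: none → 0
Total inversions: 0 + 2 + 3 + 2 + 1 + 0 = 8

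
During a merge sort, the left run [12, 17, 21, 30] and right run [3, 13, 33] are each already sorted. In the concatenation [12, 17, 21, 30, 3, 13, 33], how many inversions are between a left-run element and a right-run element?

Count, for every r in R, how many entries of L exceed r:
r = 3: 12, 17, 21, 30 → 4
r = 13: 17, 21, 30 → 3
r = 33: none → 0
Cross-inversions: 4 + 3 + 0 = 7

7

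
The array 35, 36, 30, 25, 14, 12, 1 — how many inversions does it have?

20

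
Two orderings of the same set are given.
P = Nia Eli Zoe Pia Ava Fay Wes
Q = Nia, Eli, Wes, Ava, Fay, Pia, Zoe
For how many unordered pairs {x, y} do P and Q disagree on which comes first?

9 disagreeing pairs

Assign each item its position (1..7) in the first ordering, then rewrite the second ordering as that position sequence:
positions: Nia→1, Eli→2, Zoe→3, Pia→4, Ava→5, Fay→6, Wes→7
second ordering as positions: [1, 2, 7, 5, 6, 4, 3]
Discordant pairs = inversions in this position sequence.
1: 0
2: 0
7: 5, 6, 4, 3 → 4
5: 4, 3 → 2
6: 4, 3 → 2
4: 3 → 1
3: 0
Total: 0 + 0 + 4 + 2 + 2 + 1 + 0 = 9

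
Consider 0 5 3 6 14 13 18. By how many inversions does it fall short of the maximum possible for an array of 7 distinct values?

19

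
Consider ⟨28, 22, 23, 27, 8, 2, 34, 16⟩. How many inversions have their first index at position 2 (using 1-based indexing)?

3 such elements

The element at index 2 is 22.
Elements after it: 23, 27, 8, 2, 34, 16
Those smaller than 22: 8, 2, 16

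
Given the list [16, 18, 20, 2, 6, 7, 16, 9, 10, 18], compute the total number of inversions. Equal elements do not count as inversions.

20

Sweep left to right; for each value list the smaller values that follow it:
16 → 2, 6, 7, 9, 10 → 5
18 → 2, 6, 7, 16, 9, 10 → 6
20 → 2, 6, 7, 16, 9, 10, 18 → 7
2 → none → 0
6 → none → 0
7 → none → 0
16 → 9, 10 → 2
9 → none → 0
10 → none → 0
18 → none → 0
Sum: 5 + 6 + 7 + 0 + 0 + 0 + 2 + 0 + 0 + 0 = 20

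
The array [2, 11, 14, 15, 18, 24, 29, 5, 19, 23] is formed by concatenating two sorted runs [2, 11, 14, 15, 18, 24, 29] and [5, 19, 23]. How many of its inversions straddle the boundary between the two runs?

There are 10 split inversions.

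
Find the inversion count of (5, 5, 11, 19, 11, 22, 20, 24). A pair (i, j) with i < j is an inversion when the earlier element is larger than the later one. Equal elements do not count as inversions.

2 out-of-order pairs

Sweep left to right; for each value list the smaller values that follow it:
5 → none → 0
5 → none → 0
11 → none → 0
19 → 11 → 1
11 → none → 0
22 → 20 → 1
20 → none → 0
24 → none → 0
Sum: 0 + 0 + 0 + 1 + 0 + 1 + 0 + 0 = 2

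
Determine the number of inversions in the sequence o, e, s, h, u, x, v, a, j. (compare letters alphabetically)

There are 16 inversions.

Count, for each position, how many later elements it exceeds:
o: 4
e: 1
s: 3
h: 1
u: 2
x: 3
v: 2
a: 0
j: 0
Sum: 4 + 1 + 3 + 1 + 2 + 3 + 2 + 0 + 0 = 16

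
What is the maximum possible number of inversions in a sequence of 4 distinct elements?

6

The maximum occurs when the array is in strictly decreasing order: every one of the C(4, 2) pairs is inverted.
C(4, 2) = 4·3/2 = 6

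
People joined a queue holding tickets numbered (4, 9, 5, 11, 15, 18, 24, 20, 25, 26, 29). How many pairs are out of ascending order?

Element-by-element contributions:
4: 0
9: 1
5: 0
11: 0
15: 0
18: 0
24: 1
20: 0
25: 0
26: 0
29: 0
Sum: 0 + 1 + 0 + 0 + 0 + 0 + 1 + 0 + 0 + 0 + 0 = 2

2 out-of-order pairs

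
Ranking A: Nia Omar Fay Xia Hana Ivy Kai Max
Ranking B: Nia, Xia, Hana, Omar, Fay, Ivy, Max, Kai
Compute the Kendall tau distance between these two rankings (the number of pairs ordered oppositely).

Discordant pairs: 5

Assign each item its position (1..8) in the first ordering, then rewrite the second ordering as that position sequence:
positions: Nia→1, Omar→2, Fay→3, Xia→4, Hana→5, Ivy→6, Kai→7, Max→8
second ordering as positions: [1, 4, 5, 2, 3, 6, 8, 7]
Discordant pairs = inversions in this position sequence.
1: 0
4: 2, 3 → 2
5: 2, 3 → 2
2: 0
3: 0
6: 0
8: 7 → 1
7: 0
Total: 0 + 2 + 2 + 0 + 0 + 0 + 1 + 0 = 5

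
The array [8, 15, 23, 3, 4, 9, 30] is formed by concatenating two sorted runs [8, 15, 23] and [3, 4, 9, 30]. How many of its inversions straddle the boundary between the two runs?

8 split inversions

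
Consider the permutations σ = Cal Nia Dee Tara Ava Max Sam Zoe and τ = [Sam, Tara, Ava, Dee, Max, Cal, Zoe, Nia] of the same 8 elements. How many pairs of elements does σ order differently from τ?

Discordant pairs: 17

Assign each item its position (1..8) in the first ordering, then rewrite the second ordering as that position sequence:
positions: Cal→1, Nia→2, Dee→3, Tara→4, Ava→5, Max→6, Sam→7, Zoe→8
second ordering as positions: [7, 4, 5, 3, 6, 1, 8, 2]
Discordant pairs = inversions in this position sequence.
7: 4, 5, 3, 6, 1, 2 → 6
4: 3, 1, 2 → 3
5: 3, 1, 2 → 3
3: 1, 2 → 2
6: 1, 2 → 2
1: 0
8: 2 → 1
2: 0
Total: 6 + 3 + 3 + 2 + 2 + 0 + 1 + 0 = 17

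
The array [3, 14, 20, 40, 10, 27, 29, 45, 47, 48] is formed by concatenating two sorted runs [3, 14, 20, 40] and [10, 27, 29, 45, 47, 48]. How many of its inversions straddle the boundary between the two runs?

5 split inversions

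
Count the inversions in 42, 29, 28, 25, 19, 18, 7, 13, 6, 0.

Element-by-element contributions:
42 → 29, 28, 25, 19, 18, 7, 13, 6, 0 → 9
29 → 28, 25, 19, 18, 7, 13, 6, 0 → 8
28 → 25, 19, 18, 7, 13, 6, 0 → 7
25 → 19, 18, 7, 13, 6, 0 → 6
19 → 18, 7, 13, 6, 0 → 5
18 → 7, 13, 6, 0 → 4
7 → 6, 0 → 2
13 → 6, 0 → 2
6 → 0 → 1
0 → none → 0
Sum: 9 + 8 + 7 + 6 + 5 + 4 + 2 + 2 + 1 + 0 = 44

There are 44 inversions.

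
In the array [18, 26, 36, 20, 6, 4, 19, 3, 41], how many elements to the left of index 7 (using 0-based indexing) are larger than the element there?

7

The element at index 7 is 3.
Elements before it: 18, 26, 36, 20, 6, 4, 19
Those larger than 3: 18, 26, 36, 20, 6, 4, 19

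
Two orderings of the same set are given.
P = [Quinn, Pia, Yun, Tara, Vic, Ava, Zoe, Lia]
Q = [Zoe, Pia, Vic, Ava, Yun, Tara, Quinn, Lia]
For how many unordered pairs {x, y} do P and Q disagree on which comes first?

15

Assign each item its position (1..8) in the first ordering, then rewrite the second ordering as that position sequence:
positions: Quinn→1, Pia→2, Yun→3, Tara→4, Vic→5, Ava→6, Zoe→7, Lia→8
second ordering as positions: [7, 2, 5, 6, 3, 4, 1, 8]
Discordant pairs = inversions in this position sequence.
7: 2, 5, 6, 3, 4, 1 → 6
2: 1 → 1
5: 3, 4, 1 → 3
6: 3, 4, 1 → 3
3: 1 → 1
4: 1 → 1
1: 0
8: 0
Total: 6 + 1 + 3 + 3 + 1 + 1 + 0 + 0 = 15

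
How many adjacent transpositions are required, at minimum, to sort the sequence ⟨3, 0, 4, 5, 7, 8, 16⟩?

1

Each adjacent swap fixes exactly one inversion, so the minimum swap count equals the number of inversions.
Count inversions — for each element, later elements that are smaller:
3: 0 → 1
0: none → 0
4: none → 0
5: none → 0
7: none → 0
8: none → 0
16: none → 0
Total inversions: 1 + 0 + 0 + 0 + 0 + 0 + 0 = 1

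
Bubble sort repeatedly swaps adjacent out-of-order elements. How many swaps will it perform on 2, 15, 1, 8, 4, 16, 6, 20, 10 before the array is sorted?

There are 11 swaps.

Each adjacent swap fixes exactly one inversion, so the minimum swap count equals the number of inversions.
Count inversions — for each element, later elements that are smaller:
2: 1 → 1
15: 1, 8, 4, 6, 10 → 5
1: none → 0
8: 4, 6 → 2
4: none → 0
16: 6, 10 → 2
6: none → 0
20: 10 → 1
10: none → 0
Total inversions: 1 + 5 + 0 + 2 + 0 + 2 + 0 + 1 + 0 = 11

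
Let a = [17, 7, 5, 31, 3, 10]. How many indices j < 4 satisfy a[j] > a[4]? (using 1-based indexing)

0

The element at index 4 is 31.
Elements before it: 17, 7, 5
None of them are larger than 31.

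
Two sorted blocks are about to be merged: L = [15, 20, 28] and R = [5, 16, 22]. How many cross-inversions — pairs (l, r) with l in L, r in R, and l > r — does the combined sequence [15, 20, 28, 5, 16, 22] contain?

Split inversions: 6

For each element r of the right run, count left-run elements greater than r:
r = 5: 15, 20, 28 → 3
r = 16: 20, 28 → 2
r = 22: 28 → 1
Cross-inversions: 3 + 2 + 1 = 6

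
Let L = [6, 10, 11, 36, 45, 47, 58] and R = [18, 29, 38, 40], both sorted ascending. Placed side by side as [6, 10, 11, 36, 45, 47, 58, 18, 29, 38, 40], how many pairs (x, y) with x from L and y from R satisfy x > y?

14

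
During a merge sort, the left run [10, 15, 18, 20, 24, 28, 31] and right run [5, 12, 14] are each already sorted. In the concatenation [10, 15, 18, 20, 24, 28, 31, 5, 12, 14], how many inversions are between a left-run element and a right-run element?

Count, for every r in R, how many entries of L exceed r:
r = 5: 10, 15, 18, 20, 24, 28, 31 → 7
r = 12: 15, 18, 20, 24, 28, 31 → 6
r = 14: 15, 18, 20, 24, 28, 31 → 6
Cross-inversions: 7 + 6 + 6 = 19

19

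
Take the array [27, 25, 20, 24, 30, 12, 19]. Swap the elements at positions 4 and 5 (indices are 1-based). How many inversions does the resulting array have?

16

Positions 4 and 5 hold 24 and 30; after swapping, the array is [27, 25, 20, 30, 24, 12, 19].
Sweep left to right; for each value list the smaller values that follow it:
27: 5
25: 4
20: 2
30: 3
24: 2
12: 0
19: 0
Sum: 5 + 4 + 2 + 3 + 2 + 0 + 0 = 16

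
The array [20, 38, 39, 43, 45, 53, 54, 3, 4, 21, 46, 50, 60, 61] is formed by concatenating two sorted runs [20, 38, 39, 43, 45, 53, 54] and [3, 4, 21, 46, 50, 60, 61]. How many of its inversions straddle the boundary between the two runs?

Take each right-half value and tally the left-half values above it:
r = 3: 20, 38, 39, 43, 45, 53, 54 → 7
r = 4: 20, 38, 39, 43, 45, 53, 54 → 7
r = 21: 38, 39, 43, 45, 53, 54 → 6
r = 46: 53, 54 → 2
r = 50: 53, 54 → 2
r = 60: none → 0
r = 61: none → 0
Cross-inversions: 7 + 7 + 6 + 2 + 2 + 0 + 0 = 24

24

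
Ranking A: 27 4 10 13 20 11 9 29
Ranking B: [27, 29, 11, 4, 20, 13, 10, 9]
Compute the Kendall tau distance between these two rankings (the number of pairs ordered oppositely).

Assign each item its position (1..8) in the first ordering, then rewrite the second ordering as that position sequence:
positions: 27→1, 4→2, 10→3, 13→4, 20→5, 11→6, 9→7, 29→8
second ordering as positions: [1, 8, 6, 2, 5, 4, 3, 7]
Discordant pairs = inversions in this position sequence.
1: 0
8: 6, 2, 5, 4, 3, 7 → 6
6: 2, 5, 4, 3 → 4
2: 0
5: 4, 3 → 2
4: 3 → 1
3: 0
7: 0
Total: 0 + 6 + 4 + 0 + 2 + 1 + 0 + 0 = 13

13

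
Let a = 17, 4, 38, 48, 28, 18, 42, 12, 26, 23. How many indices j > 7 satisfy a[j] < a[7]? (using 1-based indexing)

3 such elements

The element at index 7 is 42.
Elements after it: 12, 26, 23
Those smaller than 42: 12, 26, 23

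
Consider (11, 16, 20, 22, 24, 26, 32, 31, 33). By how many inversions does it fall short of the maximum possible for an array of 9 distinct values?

Maximum inversions for 9 distinct elements is C(9, 2) = 9·8/2 = 36.
Current inversions — for each element, count later smaller elements:
11: 0
16: 0
20: 0
22: 0
24: 0
26: 0
32: 1
31: 0
33: 0
Current total: 0 + 0 + 0 + 0 + 0 + 0 + 1 + 0 + 0 = 1
Shortfall: 36 − 1 = 35

35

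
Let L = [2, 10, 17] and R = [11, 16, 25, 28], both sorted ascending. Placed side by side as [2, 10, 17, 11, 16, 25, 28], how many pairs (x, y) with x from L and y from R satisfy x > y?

2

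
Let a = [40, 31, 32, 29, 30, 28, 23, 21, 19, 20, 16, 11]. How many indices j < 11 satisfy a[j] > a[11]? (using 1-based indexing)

10

The element at index 11 is 16.
Elements before it: 40, 31, 32, 29, 30, 28, 23, 21, 19, 20
Those larger than 16: 40, 31, 32, 29, 30, 28, 23, 21, 19, 20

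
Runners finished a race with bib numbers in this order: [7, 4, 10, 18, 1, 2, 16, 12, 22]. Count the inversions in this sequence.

Count, for each position, how many later elements it exceeds:
7 → 4, 1, 2 → 3
4 → 1, 2 → 2
10 → 1, 2 → 2
18 → 1, 2, 16, 12 → 4
1 → none → 0
2 → none → 0
16 → 12 → 1
12 → none → 0
22 → none → 0
Sum: 3 + 2 + 2 + 4 + 0 + 0 + 1 + 0 + 0 = 12

12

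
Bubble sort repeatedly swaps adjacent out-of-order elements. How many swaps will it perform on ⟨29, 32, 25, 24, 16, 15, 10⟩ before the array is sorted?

20

Minimum adjacent swaps = number of inversions (each swap of adjacent out-of-order elements removes one inversion and no swap can remove more).
Count inversions — for each element, later elements that are smaller:
29: 25, 24, 16, 15, 10 → 5
32: 25, 24, 16, 15, 10 → 5
25: 24, 16, 15, 10 → 4
24: 16, 15, 10 → 3
16: 15, 10 → 2
15: 10 → 1
10: none → 0
Total inversions: 5 + 5 + 4 + 3 + 2 + 1 + 0 = 20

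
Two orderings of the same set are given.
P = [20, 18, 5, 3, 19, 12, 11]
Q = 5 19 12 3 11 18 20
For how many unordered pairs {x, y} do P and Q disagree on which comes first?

13

Assign each item its position (1..7) in the first ordering, then rewrite the second ordering as that position sequence:
positions: 20→1, 18→2, 5→3, 3→4, 19→5, 12→6, 11→7
second ordering as positions: [3, 5, 6, 4, 7, 2, 1]
Discordant pairs = inversions in this position sequence.
3: 2, 1 → 2
5: 4, 2, 1 → 3
6: 4, 2, 1 → 3
4: 2, 1 → 2
7: 2, 1 → 2
2: 1 → 1
1: 0
Total: 2 + 3 + 3 + 2 + 2 + 1 + 0 = 13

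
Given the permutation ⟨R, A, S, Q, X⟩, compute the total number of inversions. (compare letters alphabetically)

Out-of-order index pairs (0-indexed):
(0,1): R > A
(0,3): R > Q
(2,3): S > Q
That's 3 pairs.

3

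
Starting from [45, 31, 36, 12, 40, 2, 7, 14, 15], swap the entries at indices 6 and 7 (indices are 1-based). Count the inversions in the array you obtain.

Positions 6 and 7 hold 2 and 7; after swapping, the array is [45, 31, 36, 12, 40, 7, 2, 14, 15].
For each element, count later entries that are smaller:
45 → 31, 36, 12, 40, 7, 2, 14, 15 → 8
31 → 12, 7, 2, 14, 15 → 5
36 → 12, 7, 2, 14, 15 → 5
12 → 7, 2 → 2
40 → 7, 2, 14, 15 → 4
7 → 2 → 1
2 → none → 0
14 → none → 0
15 → none → 0
Sum: 8 + 5 + 5 + 2 + 4 + 1 + 0 + 0 + 0 = 25

25 inversions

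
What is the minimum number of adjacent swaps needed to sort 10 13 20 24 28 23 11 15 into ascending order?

11 adjacent swaps

The minimum number of adjacent swaps to sort an array equals its inversion count, since every such swap removes exactly one inversion.
Count inversions — for each element, later elements that are smaller:
10: none → 0
13: 11 → 1
20: 11, 15 → 2
24: 23, 11, 15 → 3
28: 23, 11, 15 → 3
23: 11, 15 → 2
11: none → 0
15: none → 0
Total inversions: 0 + 1 + 2 + 3 + 3 + 2 + 0 + 0 = 11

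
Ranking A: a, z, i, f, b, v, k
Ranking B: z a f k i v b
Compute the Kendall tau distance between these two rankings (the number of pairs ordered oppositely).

Assign each item its position (1..7) in the first ordering, then rewrite the second ordering as that position sequence:
positions: a→1, z→2, i→3, f→4, b→5, v→6, k→7
second ordering as positions: [2, 1, 4, 7, 3, 6, 5]
Discordant pairs = inversions in this position sequence.
2: 1 → 1
1: 0
4: 3 → 1
7: 3, 6, 5 → 3
3: 0
6: 5 → 1
5: 0
Total: 1 + 0 + 1 + 3 + 0 + 1 + 0 = 6

Discordant pairs: 6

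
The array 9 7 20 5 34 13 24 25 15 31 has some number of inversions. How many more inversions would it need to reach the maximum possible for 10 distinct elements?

32

Maximum inversions for 10 distinct elements is C(10, 2) = 10·9/2 = 45.
Current inversions — for each element, count later smaller elements:
9: 2
7: 1
20: 3
5: 0
34: 5
13: 0
24: 1
25: 1
15: 0
31: 0
Current total: 2 + 1 + 3 + 0 + 5 + 0 + 1 + 1 + 0 + 0 = 13
Shortfall: 45 − 13 = 32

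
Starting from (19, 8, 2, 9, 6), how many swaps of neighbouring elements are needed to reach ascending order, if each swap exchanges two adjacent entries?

The minimum number of adjacent swaps to sort an array equals its inversion count, since every such swap removes exactly one inversion.
Count inversions — for each element, later elements that are smaller:
19: 8, 2, 9, 6 → 4
8: 2, 6 → 2
2: none → 0
9: 6 → 1
6: none → 0
Total inversions: 4 + 2 + 0 + 1 + 0 = 7

7 swaps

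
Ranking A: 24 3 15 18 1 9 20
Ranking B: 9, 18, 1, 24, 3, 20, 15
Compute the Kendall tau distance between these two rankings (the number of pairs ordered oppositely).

There are 12 discordant pairs.

Assign each item its position (1..7) in the first ordering, then rewrite the second ordering as that position sequence:
positions: 24→1, 3→2, 15→3, 18→4, 1→5, 9→6, 20→7
second ordering as positions: [6, 4, 5, 1, 2, 7, 3]
Discordant pairs = inversions in this position sequence.
6: 4, 5, 1, 2, 3 → 5
4: 1, 2, 3 → 3
5: 1, 2, 3 → 3
1: 0
2: 0
7: 3 → 1
3: 0
Total: 5 + 3 + 3 + 0 + 0 + 1 + 0 = 12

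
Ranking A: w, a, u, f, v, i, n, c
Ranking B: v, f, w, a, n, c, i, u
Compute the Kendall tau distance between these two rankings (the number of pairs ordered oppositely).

12 discordant pairs

Assign each item its position (1..8) in the first ordering, then rewrite the second ordering as that position sequence:
positions: w→1, a→2, u→3, f→4, v→5, i→6, n→7, c→8
second ordering as positions: [5, 4, 1, 2, 7, 8, 6, 3]
Discordant pairs = inversions in this position sequence.
5: 4, 1, 2, 3 → 4
4: 1, 2, 3 → 3
1: 0
2: 0
7: 6, 3 → 2
8: 6, 3 → 2
6: 3 → 1
3: 0
Total: 4 + 3 + 0 + 0 + 2 + 2 + 1 + 0 = 12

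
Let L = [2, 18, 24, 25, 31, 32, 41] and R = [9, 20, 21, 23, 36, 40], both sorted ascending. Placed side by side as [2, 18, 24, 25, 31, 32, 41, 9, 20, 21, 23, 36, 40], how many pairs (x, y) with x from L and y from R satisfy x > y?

23 cross-inversions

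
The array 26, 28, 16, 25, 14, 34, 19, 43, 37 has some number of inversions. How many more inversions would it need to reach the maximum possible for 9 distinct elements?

23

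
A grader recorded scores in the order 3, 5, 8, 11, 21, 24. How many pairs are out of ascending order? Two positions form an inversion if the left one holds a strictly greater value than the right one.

0

Out-of-order index pairs (0-indexed):
(none)
That's 0 pairs.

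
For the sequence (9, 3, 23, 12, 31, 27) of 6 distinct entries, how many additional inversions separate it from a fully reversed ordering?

12

Maximum inversions for 6 distinct elements is C(6, 2) = 6·5/2 = 15.
Current inversions — for each element, count later smaller elements:
9: 1
3: 0
23: 1
12: 0
31: 1
27: 0
Current total: 1 + 0 + 1 + 0 + 1 + 0 = 3
Shortfall: 15 − 3 = 12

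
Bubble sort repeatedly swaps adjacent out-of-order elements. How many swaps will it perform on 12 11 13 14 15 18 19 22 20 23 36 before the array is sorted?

2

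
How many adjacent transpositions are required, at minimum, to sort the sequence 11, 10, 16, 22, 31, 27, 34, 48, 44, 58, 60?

3 swaps

Each adjacent swap fixes exactly one inversion, so the minimum swap count equals the number of inversions.
Count inversions — for each element, later elements that are smaller:
11: 10 → 1
10: none → 0
16: none → 0
22: none → 0
31: 27 → 1
27: none → 0
34: none → 0
48: 44 → 1
44: none → 0
58: none → 0
60: none → 0
Total inversions: 1 + 0 + 0 + 0 + 1 + 0 + 0 + 1 + 0 + 0 + 0 = 3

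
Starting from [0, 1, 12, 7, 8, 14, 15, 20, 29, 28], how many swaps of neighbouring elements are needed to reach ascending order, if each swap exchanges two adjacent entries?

3

Each adjacent swap fixes exactly one inversion, so the minimum swap count equals the number of inversions.
Count inversions — for each element, later elements that are smaller:
0: none → 0
1: none → 0
12: 7, 8 → 2
7: none → 0
8: none → 0
14: none → 0
15: none → 0
20: none → 0
29: 28 → 1
28: none → 0
Total inversions: 0 + 0 + 2 + 0 + 0 + 0 + 0 + 0 + 1 + 0 = 3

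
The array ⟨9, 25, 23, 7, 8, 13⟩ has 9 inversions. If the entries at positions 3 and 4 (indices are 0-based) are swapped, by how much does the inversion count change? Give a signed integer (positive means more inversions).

+1

Positions 3 and 4 hold 7 and 8; after swapping, the array is [9, 25, 23, 8, 7, 13].
For each element, count later entries that are smaller:
9 → 8, 7 → 2
25 → 23, 8, 7, 13 → 4
23 → 8, 7, 13 → 3
8 → 7 → 1
7 → none → 0
13 → none → 0
Sum: 2 + 4 + 3 + 1 + 0 + 0 = 10
Change: 10 − 9 = +1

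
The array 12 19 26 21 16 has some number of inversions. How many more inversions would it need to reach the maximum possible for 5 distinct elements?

6 inversions short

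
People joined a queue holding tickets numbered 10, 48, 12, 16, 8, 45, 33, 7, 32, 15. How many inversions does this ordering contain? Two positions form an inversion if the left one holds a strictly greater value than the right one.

Sweep left to right; for each value list the smaller values that follow it:
10 → 8, 7 → 2
48 → 12, 16, 8, 45, 33, 7, 32, 15 → 8
12 → 8, 7 → 2
16 → 8, 7, 15 → 3
8 → 7 → 1
45 → 33, 7, 32, 15 → 4
33 → 7, 32, 15 → 3
7 → none → 0
32 → 15 → 1
15 → none → 0
Sum: 2 + 8 + 2 + 3 + 1 + 4 + 3 + 0 + 1 + 0 = 24

24 out-of-order pairs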